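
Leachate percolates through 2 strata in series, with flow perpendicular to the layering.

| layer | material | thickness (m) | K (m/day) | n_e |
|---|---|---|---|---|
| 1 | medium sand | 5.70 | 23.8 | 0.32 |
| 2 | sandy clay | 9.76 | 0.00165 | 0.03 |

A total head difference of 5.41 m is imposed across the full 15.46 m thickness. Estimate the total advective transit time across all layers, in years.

6.34

With flow normal to the layers, continuity requires the same specific discharge q through every layer.
Σ(b_i/K_i) = 5.70/23.8 + 9.76/0.00165 = 5915 d.
q = Δh / Σ(b_i/K_i) = 5.41 / 5915 = 0.0009146 m/day.
In each layer the seepage velocity is v_i = q/n_i, so the layer transit time is t_i = b_i·n_i / q:
  layer 1 (medium sand): t_1 = 5.70 × 0.32 / 0.0009146 = 1994 d
  layer 2 (sandy clay): t_2 = 9.76 × 0.03 / 0.0009146 = 320.2 d
Total t = Σ t_i = 2315 days = 6.337 years.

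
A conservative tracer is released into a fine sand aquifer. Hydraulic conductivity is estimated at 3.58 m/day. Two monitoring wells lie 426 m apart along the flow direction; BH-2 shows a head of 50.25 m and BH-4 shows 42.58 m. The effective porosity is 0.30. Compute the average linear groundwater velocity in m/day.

0.215

Hydraulic gradient i = (50.25 − 42.58) / 426 = 7.67 / 426 = 0.01800.
Darcy flux q = K · i = 3.580 × 0.01800 = 0.06446 m/day.
Seepage velocity v = q / n_e = 0.06446 / 0.30 = 0.2149 m/day.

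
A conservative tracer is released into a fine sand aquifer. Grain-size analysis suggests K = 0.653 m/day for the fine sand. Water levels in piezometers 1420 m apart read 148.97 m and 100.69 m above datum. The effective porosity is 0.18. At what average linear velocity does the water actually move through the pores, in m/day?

Hydraulic gradient i = (148.97 − 100.69) / 1420 = 48.28 / 1420 = 0.03400.
Darcy flux q = K · i = 0.6530 × 0.03400 = 0.02220 m/day.
Seepage velocity v = q / n_e = 0.02220 / 0.18 = 0.1233 m/day.

0.123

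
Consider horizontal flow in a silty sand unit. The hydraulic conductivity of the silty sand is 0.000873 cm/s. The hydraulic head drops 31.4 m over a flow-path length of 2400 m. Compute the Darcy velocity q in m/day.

Convert K: 0.000873 cm/s × 864 = 0.7543 m/day.
Hydraulic gradient i = Δh / L = 31.4 / 2400 = 0.01308.
Specific discharge q = K · i = 0.7543 × 0.01308 = 0.009868 m/day.

0.00987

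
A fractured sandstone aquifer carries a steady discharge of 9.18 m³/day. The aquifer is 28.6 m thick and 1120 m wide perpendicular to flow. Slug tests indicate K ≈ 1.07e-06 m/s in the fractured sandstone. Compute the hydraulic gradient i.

0.00310

Convert K: 1.07e-06 m/s × 86400 = 0.09245 m/day.
Cross-sectional area A = 1120 × 28.6 = 32032 m².
From Q = K·A·i, i = Q / (K·A) = 9.18 / (0.09245 × 32032) = 0.003100.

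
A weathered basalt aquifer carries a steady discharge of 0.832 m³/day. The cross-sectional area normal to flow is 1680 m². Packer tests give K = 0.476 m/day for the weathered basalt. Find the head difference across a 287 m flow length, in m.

From Q = K·A·i, i = Q / (K·A) = 0.832 / (0.4760 × 1680) = 0.001040.
Head loss Δh = i · L = 0.001040 × 287 = 0.2986 m.

0.299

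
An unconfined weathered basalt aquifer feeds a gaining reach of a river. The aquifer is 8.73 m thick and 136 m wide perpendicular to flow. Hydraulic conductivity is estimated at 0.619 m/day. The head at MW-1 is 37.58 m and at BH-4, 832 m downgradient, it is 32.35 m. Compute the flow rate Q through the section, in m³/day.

4.62

Cross-sectional area A = 136 × 8.73 = 1187 m².
Hydraulic gradient i = (37.58 − 32.35) / 832 = 5.23 / 832 = 0.006286.
Darcy's law: Q = K · A · i = 0.6190 × 1187 × 0.006286 = 4.620 m³/day.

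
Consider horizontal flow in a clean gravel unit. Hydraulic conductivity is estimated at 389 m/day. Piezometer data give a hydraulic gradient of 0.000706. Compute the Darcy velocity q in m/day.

0.275

Hydraulic gradient i = 0.000706.
Specific discharge q = K · i = 389.0 × 0.0007060 = 0.2746 m/day.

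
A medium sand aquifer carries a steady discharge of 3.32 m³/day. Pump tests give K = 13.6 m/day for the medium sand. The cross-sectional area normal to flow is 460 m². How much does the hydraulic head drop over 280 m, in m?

From Q = K·A·i, i = Q / (K·A) = 3.32 / (13.60 × 460.0) = 0.0005307.
Head loss Δh = i · L = 0.0005307 × 280 = 0.1486 m.

0.149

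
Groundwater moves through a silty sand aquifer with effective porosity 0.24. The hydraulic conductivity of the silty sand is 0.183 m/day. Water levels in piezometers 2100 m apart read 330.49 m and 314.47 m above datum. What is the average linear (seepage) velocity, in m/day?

0.00582

Hydraulic gradient i = (330.49 − 314.47) / 2100 = 16.02 / 2100 = 0.007629.
Darcy flux q = K · i = 0.1830 × 0.007629 = 0.001396 m/day.
Seepage velocity v = q / n_e = 0.001396 / 0.24 = 0.005817 m/day.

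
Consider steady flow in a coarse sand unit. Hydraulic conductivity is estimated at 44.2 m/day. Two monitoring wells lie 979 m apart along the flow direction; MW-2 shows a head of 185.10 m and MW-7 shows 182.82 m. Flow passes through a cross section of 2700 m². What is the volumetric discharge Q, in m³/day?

278

Hydraulic gradient i = (185.10 − 182.82) / 979 = 2.28 / 979 = 0.002329.
Darcy's law: Q = K · A · i = 44.20 × 2700 × 0.002329 = 277.9 m³/day.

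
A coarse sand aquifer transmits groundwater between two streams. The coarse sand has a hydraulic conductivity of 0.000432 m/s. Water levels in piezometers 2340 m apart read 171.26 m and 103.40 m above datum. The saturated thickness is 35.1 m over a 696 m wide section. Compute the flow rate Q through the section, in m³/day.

26400

Convert K: 0.000432 m/s × 86400 = 37.32 m/day.
Cross-sectional area A = 696 × 35.1 = 24430 m².
Hydraulic gradient i = (171.26 − 103.40) / 2340 = 67.86 / 2340 = 0.02900.
Darcy's law: Q = K · A · i = 37.32 × 24430 × 0.02900 = 26443 m³/day.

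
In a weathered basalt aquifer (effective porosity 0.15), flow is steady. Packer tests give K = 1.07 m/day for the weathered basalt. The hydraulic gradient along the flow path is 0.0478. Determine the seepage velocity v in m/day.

Hydraulic gradient i = 0.0478.
Darcy flux q = K · i = 1.070 × 0.04780 = 0.05115 m/day.
Seepage velocity v = q / n_e = 0.05115 / 0.15 = 0.3410 m/day.

0.341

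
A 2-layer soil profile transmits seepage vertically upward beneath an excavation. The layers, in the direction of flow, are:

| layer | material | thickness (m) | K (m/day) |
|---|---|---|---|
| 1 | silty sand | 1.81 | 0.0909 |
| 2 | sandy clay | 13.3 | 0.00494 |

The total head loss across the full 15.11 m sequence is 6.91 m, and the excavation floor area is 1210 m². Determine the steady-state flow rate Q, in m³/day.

3.08

Flow is perpendicular to layering, so the layers act in series and the equivalent K is the thickness-weighted harmonic mean.
Total thickness L = 1.81 + 13.3 = 15.11 m.
Σ(b_i/K_i) = 1.81/0.0909 + 13.3/0.00494 = 2712 d.
K_eq = L / Σ(b_i/K_i) = 15.11 / 2712 = 0.005571 m/day.
Q = K_eq · A · (Δh/L) = 0.005571 × 1210 × (6.91/15.11) = 3.083 m³/day.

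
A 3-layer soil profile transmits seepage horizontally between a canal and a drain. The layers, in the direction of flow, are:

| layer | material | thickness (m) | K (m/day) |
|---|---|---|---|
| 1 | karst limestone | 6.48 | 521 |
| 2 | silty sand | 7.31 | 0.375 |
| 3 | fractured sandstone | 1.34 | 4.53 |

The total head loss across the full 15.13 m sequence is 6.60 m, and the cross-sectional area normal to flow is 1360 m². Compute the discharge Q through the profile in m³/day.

Flow is perpendicular to layering, so the layers act in series and the equivalent K is the thickness-weighted harmonic mean.
Total thickness L = 6.48 + 7.31 + 1.34 = 15.13 m.
Σ(b_i/K_i) = 6.48/521 + 7.31/0.375 + 1.34/4.53 = 19.80 d.
K_eq = L / Σ(b_i/K_i) = 15.13 / 19.80 = 0.7641 m/day.
Q = K_eq · A · (Δh/L) = 0.7641 × 1360 × (6.60/15.13) = 453.3 m³/day.

453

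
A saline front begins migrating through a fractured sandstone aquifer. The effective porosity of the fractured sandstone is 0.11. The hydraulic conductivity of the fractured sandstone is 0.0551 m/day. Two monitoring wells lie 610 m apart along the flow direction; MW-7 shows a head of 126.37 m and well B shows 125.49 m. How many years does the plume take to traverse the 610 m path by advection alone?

Hydraulic gradient i = (126.37 − 125.49) / 610 = 0.88 / 610 = 0.001443.
Darcy flux q = K · i = 0.05510 × 0.001443 = 7.949e-05 m/day.
Seepage velocity v = q / n_e = 7.949e-05 / 0.11 = 0.0007226 m/day.
Travel time t = L / v = 610 / 0.0007226 = 8.441e+05 days = 2311 years.

2310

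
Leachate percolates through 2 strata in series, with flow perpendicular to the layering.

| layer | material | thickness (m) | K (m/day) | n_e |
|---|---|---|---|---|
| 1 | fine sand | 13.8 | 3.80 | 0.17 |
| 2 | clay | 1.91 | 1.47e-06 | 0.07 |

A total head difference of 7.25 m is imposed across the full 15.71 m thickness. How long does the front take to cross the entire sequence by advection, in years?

With flow normal to the layers, continuity requires the same specific discharge q through every layer.
Σ(b_i/K_i) = 13.8/3.80 + 1.91/1.47e-06 = 1.299e+06 d.
q = Δh / Σ(b_i/K_i) = 7.25 / 1.299e+06 = 5.580e-06 m/day.
In each layer the seepage velocity is v_i = q/n_i, so the layer transit time is t_i = b_i·n_i / q:
  layer 1 (fine sand): t_1 = 13.8 × 0.17 / 5.580e-06 = 4.204e+05 d
  layer 2 (clay): t_2 = 1.91 × 0.07 / 5.580e-06 = 23961 d
Total t = Σ t_i = 4.444e+05 days = 1217 years.

1220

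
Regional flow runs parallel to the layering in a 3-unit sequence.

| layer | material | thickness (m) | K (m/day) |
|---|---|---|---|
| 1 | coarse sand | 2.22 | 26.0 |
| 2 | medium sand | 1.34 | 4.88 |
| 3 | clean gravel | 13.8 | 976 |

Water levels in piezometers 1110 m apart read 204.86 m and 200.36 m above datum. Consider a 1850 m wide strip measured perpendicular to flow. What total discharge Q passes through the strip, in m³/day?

Flow is parallel to layering, so each bed carries its own Darcy discharge and the transmissivities add.
Σ(K_i·b_i) = 26.0×2.22 + 4.88×1.34 + 976×13.8 = 13533 m²/day.
Hydraulic gradient i = (204.86 − 200.36) / 1110 = 4.5 / 1110 = 0.004054.
Q = Σ(K_i·b_i) · W · i = 13533 × 1850 × 0.004054 = 1.015e+05 m³/day.

101000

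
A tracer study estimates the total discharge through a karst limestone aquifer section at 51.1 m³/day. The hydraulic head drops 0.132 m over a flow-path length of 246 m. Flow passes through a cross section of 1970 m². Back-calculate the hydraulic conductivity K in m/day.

Hydraulic gradient i = Δh / L = 0.132 / 246 = 0.0005366.
From Q = K·A·i, K = Q / (A·i) = 51.1 / (1970 × 0.0005366) = 48.34 m/day.

48.3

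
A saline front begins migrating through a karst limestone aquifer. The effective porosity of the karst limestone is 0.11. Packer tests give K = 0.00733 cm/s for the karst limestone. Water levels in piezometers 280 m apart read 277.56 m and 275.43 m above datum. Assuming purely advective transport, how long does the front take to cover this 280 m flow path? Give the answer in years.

Convert K: 0.00733 cm/s × 864 = 6.333 m/day.
Hydraulic gradient i = (277.56 − 275.43) / 280 = 2.13 / 280 = 0.007607.
Darcy flux q = K · i = 6.333 × 0.007607 = 0.04818 m/day.
Seepage velocity v = q / n_e = 0.04818 / 0.11 = 0.4380 m/day.
Travel time t = L / v = 280 / 0.4380 = 639.3 days = 1.750 years.

1.75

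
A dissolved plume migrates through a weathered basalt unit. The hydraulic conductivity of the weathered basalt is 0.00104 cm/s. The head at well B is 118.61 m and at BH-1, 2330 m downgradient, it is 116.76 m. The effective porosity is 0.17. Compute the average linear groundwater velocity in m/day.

0.00420

Convert K: 0.00104 cm/s × 864 = 0.8986 m/day.
Hydraulic gradient i = (118.61 − 116.76) / 2330 = 1.85 / 2330 = 0.0007940.
Darcy flux q = K · i = 0.8986 × 0.0007940 = 0.0007134 m/day.
Seepage velocity v = q / n_e = 0.0007134 / 0.17 = 0.004197 m/day.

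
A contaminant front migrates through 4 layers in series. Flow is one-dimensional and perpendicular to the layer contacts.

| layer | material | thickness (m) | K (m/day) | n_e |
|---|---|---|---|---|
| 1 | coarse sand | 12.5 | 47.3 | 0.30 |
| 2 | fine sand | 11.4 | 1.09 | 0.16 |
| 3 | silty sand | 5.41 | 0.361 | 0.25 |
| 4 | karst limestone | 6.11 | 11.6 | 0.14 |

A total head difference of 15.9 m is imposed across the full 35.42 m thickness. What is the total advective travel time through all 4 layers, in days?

12.8

With flow normal to the layers, continuity requires the same specific discharge q through every layer.
Σ(b_i/K_i) = 12.5/47.3 + 11.4/1.09 + 5.41/0.361 + 6.11/11.6 = 26.24 d.
q = Δh / Σ(b_i/K_i) = 15.9 / 26.24 = 0.6060 m/day.
In each layer the seepage velocity is v_i = q/n_i, so the layer transit time is t_i = b_i·n_i / q:
  layer 1 (coarse sand): t_1 = 12.5 × 0.30 / 0.6060 = 6.188 d
  layer 2 (fine sand): t_2 = 11.4 × 0.16 / 0.6060 = 3.010 d
  layer 3 (silty sand): t_3 = 5.41 × 0.25 / 0.6060 = 2.232 d
  layer 4 (karst limestone): t_4 = 6.11 × 0.14 / 0.6060 = 1.411 d
Total t = Σ t_i = 12.84 days.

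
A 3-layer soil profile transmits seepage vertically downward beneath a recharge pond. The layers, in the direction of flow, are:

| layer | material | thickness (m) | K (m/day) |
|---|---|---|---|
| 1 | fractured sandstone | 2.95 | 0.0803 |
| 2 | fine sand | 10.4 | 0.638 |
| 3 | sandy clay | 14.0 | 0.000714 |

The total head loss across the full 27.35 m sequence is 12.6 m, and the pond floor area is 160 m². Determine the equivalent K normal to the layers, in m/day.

Flow is perpendicular to layering, so the layers act in series and the equivalent K is the thickness-weighted harmonic mean.
Total thickness L = 2.95 + 10.4 + 14.0 = 27.35 m.
Σ(b_i/K_i) = 2.95/0.0803 + 10.4/0.638 + 14.0/0.000714 = 19661 d.
K_eq = L / Σ(b_i/K_i) = 27.35 / 19661 = 0.001391 m/day.

0.00139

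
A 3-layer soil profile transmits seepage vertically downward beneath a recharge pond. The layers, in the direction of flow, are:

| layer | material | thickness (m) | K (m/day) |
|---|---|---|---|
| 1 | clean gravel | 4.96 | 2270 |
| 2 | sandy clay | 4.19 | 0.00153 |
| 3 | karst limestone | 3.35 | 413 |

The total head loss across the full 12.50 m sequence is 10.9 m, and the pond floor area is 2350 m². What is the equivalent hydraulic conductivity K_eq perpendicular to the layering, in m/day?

Flow is perpendicular to layering, so the layers act in series and the equivalent K is the thickness-weighted harmonic mean.
Total thickness L = 4.96 + 4.19 + 3.35 = 12.50 m.
Σ(b_i/K_i) = 4.96/2270 + 4.19/0.00153 + 3.35/413 = 2739 d.
K_eq = L / Σ(b_i/K_i) = 12.50 / 2739 = 0.004564 m/day.

0.00456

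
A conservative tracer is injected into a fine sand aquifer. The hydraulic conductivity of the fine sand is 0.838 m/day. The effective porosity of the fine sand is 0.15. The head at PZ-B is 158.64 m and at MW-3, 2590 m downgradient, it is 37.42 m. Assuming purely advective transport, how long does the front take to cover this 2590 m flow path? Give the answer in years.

27.1

Hydraulic gradient i = (158.64 − 37.42) / 2590 = 121.22 / 2590 = 0.04680.
Darcy flux q = K · i = 0.8380 × 0.04680 = 0.03922 m/day.
Seepage velocity v = q / n_e = 0.03922 / 0.15 = 0.2615 m/day.
Travel time t = L / v = 2590 / 0.2615 = 9905 days = 27.12 years.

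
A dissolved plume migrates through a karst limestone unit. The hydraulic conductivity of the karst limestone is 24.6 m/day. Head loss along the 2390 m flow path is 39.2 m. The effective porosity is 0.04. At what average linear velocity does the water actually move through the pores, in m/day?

10.1

Hydraulic gradient i = Δh / L = 39.2 / 2390 = 0.01640.
Darcy flux q = K · i = 24.60 × 0.01640 = 0.4035 m/day.
Seepage velocity v = q / n_e = 0.4035 / 0.04 = 10.09 m/day.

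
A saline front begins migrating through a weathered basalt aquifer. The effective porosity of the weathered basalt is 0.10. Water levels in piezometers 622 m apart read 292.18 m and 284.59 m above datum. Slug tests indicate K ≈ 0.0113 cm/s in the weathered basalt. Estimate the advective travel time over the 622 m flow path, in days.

522

Convert K: 0.0113 cm/s × 864 = 9.763 m/day.
Hydraulic gradient i = (292.18 − 284.59) / 622 = 7.59 / 622 = 0.01220.
Darcy flux q = K · i = 9.763 × 0.01220 = 0.1191 m/day.
Seepage velocity v = q / n_e = 0.1191 / 0.10 = 1.191 m/day.
Travel time t = L / v = 622 / 1.191 = 522.1 days.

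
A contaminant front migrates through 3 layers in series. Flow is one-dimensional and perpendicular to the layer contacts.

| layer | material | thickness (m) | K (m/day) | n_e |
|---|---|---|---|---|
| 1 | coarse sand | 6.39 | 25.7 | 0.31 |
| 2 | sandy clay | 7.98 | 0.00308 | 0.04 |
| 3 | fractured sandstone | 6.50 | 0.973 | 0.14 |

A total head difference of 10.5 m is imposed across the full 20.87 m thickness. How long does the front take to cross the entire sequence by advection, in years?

With flow normal to the layers, continuity requires the same specific discharge q through every layer.
Σ(b_i/K_i) = 6.39/25.7 + 7.98/0.00308 + 6.50/0.973 = 2598 d.
q = Δh / Σ(b_i/K_i) = 10.5 / 2598 = 0.004042 m/day.
In each layer the seepage velocity is v_i = q/n_i, so the layer transit time is t_i = b_i·n_i / q:
  layer 1 (coarse sand): t_1 = 6.39 × 0.31 / 0.004042 = 490.1 d
  layer 2 (sandy clay): t_2 = 7.98 × 0.04 / 0.004042 = 78.97 d
  layer 3 (fractured sandstone): t_3 = 6.50 × 0.14 / 0.004042 = 225.1 d
Total t = Σ t_i = 794.2 days = 2.174 years.

2.17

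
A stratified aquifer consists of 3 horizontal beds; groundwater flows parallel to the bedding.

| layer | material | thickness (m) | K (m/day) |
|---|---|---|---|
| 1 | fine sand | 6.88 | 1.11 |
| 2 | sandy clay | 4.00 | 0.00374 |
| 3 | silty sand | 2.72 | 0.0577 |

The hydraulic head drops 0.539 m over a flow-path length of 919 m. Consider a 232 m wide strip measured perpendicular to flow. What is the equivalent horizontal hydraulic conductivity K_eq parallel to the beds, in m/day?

Flow is parallel to layering, so each bed carries its own Darcy discharge and the transmissivities add.
Σ(K_i·b_i) = 1.11×6.88 + 0.00374×4.00 + 0.0577×2.72 = 7.809 m²/day.
Total thickness b = 13.60 m, so K_eq = Σ(K_i·b_i)/b = 0.5742 m/day.

0.574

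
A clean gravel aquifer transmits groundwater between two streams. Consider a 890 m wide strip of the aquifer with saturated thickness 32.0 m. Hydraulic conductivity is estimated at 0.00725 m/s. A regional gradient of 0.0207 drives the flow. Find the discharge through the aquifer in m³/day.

Convert K: 0.00725 m/s × 86400 = 626.4 m/day.
Cross-sectional area A = 890 × 32.0 = 28480 m².
Hydraulic gradient i = 0.0207.
Darcy's law: Q = K · A · i = 626.4 × 28480 × 0.02070 = 3.693e+05 m³/day.

369000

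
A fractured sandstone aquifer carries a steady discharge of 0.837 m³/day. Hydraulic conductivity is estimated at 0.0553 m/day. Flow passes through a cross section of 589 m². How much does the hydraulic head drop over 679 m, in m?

From Q = K·A·i, i = Q / (K·A) = 0.837 / (0.05530 × 589.0) = 0.02570.
Head loss Δh = i · L = 0.02570 × 679 = 17.45 m.

17.4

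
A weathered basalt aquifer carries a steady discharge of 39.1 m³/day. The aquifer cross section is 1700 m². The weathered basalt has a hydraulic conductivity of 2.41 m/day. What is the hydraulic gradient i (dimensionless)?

From Q = K·A·i, i = Q / (K·A) = 39.1 / (2.410 × 1700) = 0.009544.

0.00954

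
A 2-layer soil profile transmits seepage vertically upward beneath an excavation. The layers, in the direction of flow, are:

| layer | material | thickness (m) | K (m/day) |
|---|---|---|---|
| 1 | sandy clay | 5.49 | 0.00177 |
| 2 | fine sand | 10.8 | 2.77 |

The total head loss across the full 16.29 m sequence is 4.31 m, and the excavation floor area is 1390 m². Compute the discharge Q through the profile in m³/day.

Flow is perpendicular to layering, so the layers act in series and the equivalent K is the thickness-weighted harmonic mean.
Total thickness L = 5.49 + 10.8 = 16.29 m.
Σ(b_i/K_i) = 5.49/0.00177 + 10.8/2.77 = 3106 d.
K_eq = L / Σ(b_i/K_i) = 16.29 / 3106 = 0.005245 m/day.
Q = K_eq · A · (Δh/L) = 0.005245 × 1390 × (4.31/16.29) = 1.929 m³/day.

1.93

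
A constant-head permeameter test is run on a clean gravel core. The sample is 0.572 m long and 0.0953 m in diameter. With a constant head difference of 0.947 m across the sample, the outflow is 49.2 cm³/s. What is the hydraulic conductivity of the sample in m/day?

Cross-sectional area A = π·(d/2)² = π × (0.0953/2)² = 0.007133 m².
Convert discharge: 49.2 cm³/s = 4.920e-05 m³/s.
Darcy's law rearranged: K = Q·L / (A·Δh) = 4.920e-05 × 0.572 / (0.007133 × 0.947) = 0.004166 m/s = 360.0 m/day.

360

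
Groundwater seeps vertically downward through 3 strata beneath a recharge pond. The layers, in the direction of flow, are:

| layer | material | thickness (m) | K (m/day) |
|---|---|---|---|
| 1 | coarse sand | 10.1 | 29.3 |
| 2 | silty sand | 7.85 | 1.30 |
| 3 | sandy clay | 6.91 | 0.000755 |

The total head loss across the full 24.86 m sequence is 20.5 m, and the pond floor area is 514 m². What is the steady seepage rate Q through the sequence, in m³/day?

1.15

Flow is perpendicular to layering, so the layers act in series and the equivalent K is the thickness-weighted harmonic mean.
Total thickness L = 10.1 + 7.85 + 6.91 = 24.86 m.
Σ(b_i/K_i) = 10.1/29.3 + 7.85/1.30 + 6.91/0.000755 = 9159 d.
K_eq = L / Σ(b_i/K_i) = 24.86 / 9159 = 0.002714 m/day.
Q = K_eq · A · (Δh/L) = 0.002714 × 514 × (20.5/24.86) = 1.150 m³/day.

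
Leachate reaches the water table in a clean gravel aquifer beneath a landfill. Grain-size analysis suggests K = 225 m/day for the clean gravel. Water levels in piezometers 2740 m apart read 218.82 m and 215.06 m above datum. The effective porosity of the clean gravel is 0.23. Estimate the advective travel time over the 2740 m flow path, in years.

Hydraulic gradient i = (218.82 − 215.06) / 2740 = 3.76 / 2740 = 0.001372.
Darcy flux q = K · i = 225.0 × 0.001372 = 0.3088 m/day.
Seepage velocity v = q / n_e = 0.3088 / 0.23 = 1.342 m/day.
Travel time t = L / v = 2740 / 1.342 = 2041 days = 5.588 years.

5.59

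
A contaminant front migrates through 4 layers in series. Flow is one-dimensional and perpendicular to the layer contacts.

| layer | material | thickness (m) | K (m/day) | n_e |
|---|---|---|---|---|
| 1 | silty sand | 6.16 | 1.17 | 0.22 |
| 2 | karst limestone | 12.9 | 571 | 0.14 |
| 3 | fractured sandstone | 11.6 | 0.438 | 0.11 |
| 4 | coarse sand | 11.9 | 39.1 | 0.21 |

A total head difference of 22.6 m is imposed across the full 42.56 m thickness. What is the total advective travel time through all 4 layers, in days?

With flow normal to the layers, continuity requires the same specific discharge q through every layer.
Σ(b_i/K_i) = 6.16/1.17 + 12.9/571 + 11.6/0.438 + 11.9/39.1 = 32.08 d.
q = Δh / Σ(b_i/K_i) = 22.6 / 32.08 = 0.7046 m/day.
In each layer the seepage velocity is v_i = q/n_i, so the layer transit time is t_i = b_i·n_i / q:
  layer 1 (silty sand): t_1 = 6.16 × 0.22 / 0.7046 = 1.923 d
  layer 2 (karst limestone): t_2 = 12.9 × 0.14 / 0.7046 = 2.563 d
  layer 3 (fractured sandstone): t_3 = 11.6 × 0.11 / 0.7046 = 1.811 d
  layer 4 (coarse sand): t_4 = 11.9 × 0.21 / 0.7046 = 3.547 d
Total t = Σ t_i = 9.844 days.

9.84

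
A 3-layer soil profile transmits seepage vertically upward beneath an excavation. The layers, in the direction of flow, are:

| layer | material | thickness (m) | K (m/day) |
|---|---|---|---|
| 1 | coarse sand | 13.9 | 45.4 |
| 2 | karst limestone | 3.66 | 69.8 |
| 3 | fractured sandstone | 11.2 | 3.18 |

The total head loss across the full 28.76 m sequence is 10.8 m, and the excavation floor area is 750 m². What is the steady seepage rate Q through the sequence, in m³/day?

2090

Flow is perpendicular to layering, so the layers act in series and the equivalent K is the thickness-weighted harmonic mean.
Total thickness L = 13.9 + 3.66 + 11.2 = 28.76 m.
Σ(b_i/K_i) = 13.9/45.4 + 3.66/69.8 + 11.2/3.18 = 3.881 d.
K_eq = L / Σ(b_i/K_i) = 28.76 / 3.881 = 7.411 m/day.
Q = K_eq · A · (Δh/L) = 7.411 × 750 × (10.8/28.76) = 2087 m³/day.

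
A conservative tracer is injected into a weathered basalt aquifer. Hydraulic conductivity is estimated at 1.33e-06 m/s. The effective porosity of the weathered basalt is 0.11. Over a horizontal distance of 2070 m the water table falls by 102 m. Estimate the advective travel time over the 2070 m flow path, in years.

Convert K: 1.33e-06 m/s × 86400 = 0.1149 m/day.
Hydraulic gradient i = Δh / L = 102 / 2070 = 0.04928.
Darcy flux q = K · i = 0.1149 × 0.04928 = 0.005662 m/day.
Seepage velocity v = q / n_e = 0.005662 / 0.11 = 0.05148 m/day.
Travel time t = L / v = 2070 / 0.05148 = 40213 days = 110.1 years.

110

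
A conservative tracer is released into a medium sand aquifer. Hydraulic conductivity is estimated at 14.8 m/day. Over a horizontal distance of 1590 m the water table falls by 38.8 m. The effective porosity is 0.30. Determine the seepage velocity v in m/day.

Hydraulic gradient i = Δh / L = 38.8 / 1590 = 0.02440.
Darcy flux q = K · i = 14.80 × 0.02440 = 0.3612 m/day.
Seepage velocity v = q / n_e = 0.3612 / 0.30 = 1.204 m/day.

1.20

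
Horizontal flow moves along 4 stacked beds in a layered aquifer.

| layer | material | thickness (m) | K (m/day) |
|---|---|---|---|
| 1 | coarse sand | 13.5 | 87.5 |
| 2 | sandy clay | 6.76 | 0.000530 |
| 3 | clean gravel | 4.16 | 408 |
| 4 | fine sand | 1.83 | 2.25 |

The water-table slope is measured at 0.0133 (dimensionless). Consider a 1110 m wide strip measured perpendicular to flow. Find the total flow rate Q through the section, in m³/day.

42600

Flow is parallel to layering, so each bed carries its own Darcy discharge and the transmissivities add.
Σ(K_i·b_i) = 87.5×13.5 + 0.000530×6.76 + 408×4.16 + 2.25×1.83 = 2883 m²/day.
Hydraulic gradient i = 0.0133.
Q = Σ(K_i·b_i) · W · i = 2883 × 1110 × 0.01330 = 42557 m³/day.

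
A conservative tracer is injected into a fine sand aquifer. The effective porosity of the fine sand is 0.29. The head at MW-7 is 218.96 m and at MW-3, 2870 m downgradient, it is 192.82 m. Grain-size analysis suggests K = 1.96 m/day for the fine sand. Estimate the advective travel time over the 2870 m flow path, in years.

Hydraulic gradient i = (218.96 − 192.82) / 2870 = 26.14 / 2870 = 0.009108.
Darcy flux q = K · i = 1.960 × 0.009108 = 0.01785 m/day.
Seepage velocity v = q / n_e = 0.01785 / 0.29 = 0.06156 m/day.
Travel time t = L / v = 2870 / 0.06156 = 46623 days = 127.6 years.

128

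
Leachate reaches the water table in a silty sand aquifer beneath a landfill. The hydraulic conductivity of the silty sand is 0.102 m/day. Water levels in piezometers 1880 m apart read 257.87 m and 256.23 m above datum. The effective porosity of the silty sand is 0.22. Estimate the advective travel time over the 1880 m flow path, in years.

12700

Hydraulic gradient i = (257.87 − 256.23) / 1880 = 1.64 / 1880 = 0.0008723.
Darcy flux q = K · i = 0.1020 × 0.0008723 = 8.898e-05 m/day.
Seepage velocity v = q / n_e = 8.898e-05 / 0.22 = 0.0004044 m/day.
Travel time t = L / v = 1880 / 0.0004044 = 4.648e+06 days = 12726 years.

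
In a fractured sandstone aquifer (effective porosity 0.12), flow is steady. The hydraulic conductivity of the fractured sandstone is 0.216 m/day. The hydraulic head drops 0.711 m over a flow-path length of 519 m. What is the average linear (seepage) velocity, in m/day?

0.00247

Hydraulic gradient i = Δh / L = 0.711 / 519 = 0.001370.
Darcy flux q = K · i = 0.2160 × 0.001370 = 0.0002959 m/day.
Seepage velocity v = q / n_e = 0.0002959 / 0.12 = 0.002466 m/day.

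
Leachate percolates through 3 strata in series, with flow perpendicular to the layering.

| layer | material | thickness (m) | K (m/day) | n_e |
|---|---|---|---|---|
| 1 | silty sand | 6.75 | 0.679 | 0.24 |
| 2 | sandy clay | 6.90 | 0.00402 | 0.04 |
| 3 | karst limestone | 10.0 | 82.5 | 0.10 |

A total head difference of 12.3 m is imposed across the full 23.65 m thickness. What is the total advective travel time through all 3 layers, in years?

1.11

With flow normal to the layers, continuity requires the same specific discharge q through every layer.
Σ(b_i/K_i) = 6.75/0.679 + 6.90/0.00402 + 10.0/82.5 = 1726 d.
q = Δh / Σ(b_i/K_i) = 12.3 / 1726 = 0.007124 m/day.
In each layer the seepage velocity is v_i = q/n_i, so the layer transit time is t_i = b_i·n_i / q:
  layer 1 (silty sand): t_1 = 6.75 × 0.24 / 0.007124 = 227.4 d
  layer 2 (sandy clay): t_2 = 6.90 × 0.04 / 0.007124 = 38.74 d
  layer 3 (karst limestone): t_3 = 10.0 × 0.10 / 0.007124 = 140.4 d
Total t = Σ t_i = 406.5 days = 1.113 years.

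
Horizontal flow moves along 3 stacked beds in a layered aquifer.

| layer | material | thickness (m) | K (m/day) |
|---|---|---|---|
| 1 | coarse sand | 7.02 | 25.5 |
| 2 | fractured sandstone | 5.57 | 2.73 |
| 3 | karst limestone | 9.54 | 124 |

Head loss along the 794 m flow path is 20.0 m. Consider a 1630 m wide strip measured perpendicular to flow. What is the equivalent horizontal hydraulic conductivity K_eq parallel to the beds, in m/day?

62.2

Flow is parallel to layering, so each bed carries its own Darcy discharge and the transmissivities add.
Σ(K_i·b_i) = 25.5×7.02 + 2.73×5.57 + 124×9.54 = 1377 m²/day.
Total thickness b = 22.13 m, so K_eq = Σ(K_i·b_i)/b = 62.23 m/day.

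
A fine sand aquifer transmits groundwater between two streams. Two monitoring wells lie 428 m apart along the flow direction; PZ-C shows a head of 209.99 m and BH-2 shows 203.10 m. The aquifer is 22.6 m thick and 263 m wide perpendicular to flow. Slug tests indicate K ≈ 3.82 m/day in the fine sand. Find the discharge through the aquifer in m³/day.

Cross-sectional area A = 263 × 22.6 = 5944 m².
Hydraulic gradient i = (209.99 − 203.10) / 428 = 6.89 / 428 = 0.01610.
Darcy's law: Q = K · A · i = 3.820 × 5944 × 0.01610 = 365.5 m³/day.

366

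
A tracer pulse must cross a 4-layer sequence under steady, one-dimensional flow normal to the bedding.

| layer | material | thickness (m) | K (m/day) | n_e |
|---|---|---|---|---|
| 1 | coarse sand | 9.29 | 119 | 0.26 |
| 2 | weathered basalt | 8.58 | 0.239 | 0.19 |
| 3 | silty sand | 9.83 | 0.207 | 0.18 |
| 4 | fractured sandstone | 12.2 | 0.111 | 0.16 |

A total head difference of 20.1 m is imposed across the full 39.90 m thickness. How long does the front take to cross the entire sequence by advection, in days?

With flow normal to the layers, continuity requires the same specific discharge q through every layer.
Σ(b_i/K_i) = 9.29/119 + 8.58/0.239 + 9.83/0.207 + 12.2/0.111 = 193.4 d.
q = Δh / Σ(b_i/K_i) = 20.1 / 193.4 = 0.1039 m/day.
In each layer the seepage velocity is v_i = q/n_i, so the layer transit time is t_i = b_i·n_i / q:
  layer 1 (coarse sand): t_1 = 9.29 × 0.26 / 0.1039 = 23.24 d
  layer 2 (weathered basalt): t_2 = 8.58 × 0.19 / 0.1039 = 15.68 d
  layer 3 (silty sand): t_3 = 9.83 × 0.18 / 0.1039 = 17.02 d
  layer 4 (fractured sandstone): t_4 = 12.2 × 0.16 / 0.1039 = 18.78 d
Total t = Σ t_i = 74.72 days.

74.7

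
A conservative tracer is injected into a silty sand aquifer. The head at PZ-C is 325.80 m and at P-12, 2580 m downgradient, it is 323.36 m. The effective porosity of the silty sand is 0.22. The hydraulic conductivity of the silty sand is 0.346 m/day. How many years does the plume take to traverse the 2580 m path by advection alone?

4750

Hydraulic gradient i = (325.80 − 323.36) / 2580 = 2.44 / 2580 = 0.0009457.
Darcy flux q = K · i = 0.3460 × 0.0009457 = 0.0003272 m/day.
Seepage velocity v = q / n_e = 0.0003272 / 0.22 = 0.001487 m/day.
Travel time t = L / v = 2580 / 0.001487 = 1.735e+06 days = 4749 years.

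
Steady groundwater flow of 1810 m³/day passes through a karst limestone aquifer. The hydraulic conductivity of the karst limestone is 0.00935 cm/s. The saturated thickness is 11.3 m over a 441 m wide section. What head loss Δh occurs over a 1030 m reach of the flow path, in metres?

Convert K: 0.00935 cm/s × 864 = 8.078 m/day.
Cross-sectional area A = 441 × 11.3 = 4983 m².
From Q = K·A·i, i = Q / (K·A) = 1810 / (8.078 × 4983) = 0.04496.
Head loss Δh = i · L = 0.04496 × 1030 = 46.31 m.

46.3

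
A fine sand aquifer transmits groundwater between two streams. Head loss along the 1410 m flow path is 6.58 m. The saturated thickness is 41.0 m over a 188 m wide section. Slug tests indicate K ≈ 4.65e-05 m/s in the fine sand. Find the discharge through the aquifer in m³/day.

Convert K: 4.65e-05 m/s × 86400 = 4.018 m/day.
Cross-sectional area A = 188 × 41.0 = 7708 m².
Hydraulic gradient i = Δh / L = 6.58 / 1410 = 0.004667.
Darcy's law: Q = K · A · i = 4.018 × 7708 × 0.004667 = 144.5 m³/day.

145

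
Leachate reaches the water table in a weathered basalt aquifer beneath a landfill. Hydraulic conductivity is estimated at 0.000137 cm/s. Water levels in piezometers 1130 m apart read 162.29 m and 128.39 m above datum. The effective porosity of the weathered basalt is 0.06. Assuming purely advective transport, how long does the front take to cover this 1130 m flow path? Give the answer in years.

52.3

Convert K: 0.000137 cm/s × 864 = 0.1184 m/day.
Hydraulic gradient i = (162.29 − 128.39) / 1130 = 33.9 / 1130 = 0.03000.
Darcy flux q = K · i = 0.1184 × 0.03000 = 0.003551 m/day.
Seepage velocity v = q / n_e = 0.003551 / 0.06 = 0.05918 m/day.
Travel time t = L / v = 1130 / 0.05918 = 19093 days = 52.27 years.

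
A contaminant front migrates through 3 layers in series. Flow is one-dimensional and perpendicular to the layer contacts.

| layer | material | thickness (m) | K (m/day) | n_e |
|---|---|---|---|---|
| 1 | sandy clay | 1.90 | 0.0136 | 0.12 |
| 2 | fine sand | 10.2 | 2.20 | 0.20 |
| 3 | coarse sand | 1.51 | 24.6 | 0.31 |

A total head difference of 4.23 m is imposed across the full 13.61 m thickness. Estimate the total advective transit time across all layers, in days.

With flow normal to the layers, continuity requires the same specific discharge q through every layer.
Σ(b_i/K_i) = 1.90/0.0136 + 10.2/2.20 + 1.51/24.6 = 144.4 d.
q = Δh / Σ(b_i/K_i) = 4.23 / 144.4 = 0.02929 m/day.
In each layer the seepage velocity is v_i = q/n_i, so the layer transit time is t_i = b_i·n_i / q:
  layer 1 (sandy clay): t_1 = 1.90 × 0.12 / 0.02929 = 7.783 d
  layer 2 (fine sand): t_2 = 10.2 × 0.20 / 0.02929 = 69.64 d
  layer 3 (coarse sand): t_3 = 1.51 × 0.31 / 0.02929 = 15.98 d
Total t = Σ t_i = 93.40 days.

93.4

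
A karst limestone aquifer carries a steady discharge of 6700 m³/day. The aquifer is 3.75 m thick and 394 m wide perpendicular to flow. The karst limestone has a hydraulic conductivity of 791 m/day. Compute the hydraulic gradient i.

0.00573

Cross-sectional area A = 394 × 3.75 = 1478 m².
From Q = K·A·i, i = Q / (K·A) = 6700 / (791.0 × 1478) = 0.005733.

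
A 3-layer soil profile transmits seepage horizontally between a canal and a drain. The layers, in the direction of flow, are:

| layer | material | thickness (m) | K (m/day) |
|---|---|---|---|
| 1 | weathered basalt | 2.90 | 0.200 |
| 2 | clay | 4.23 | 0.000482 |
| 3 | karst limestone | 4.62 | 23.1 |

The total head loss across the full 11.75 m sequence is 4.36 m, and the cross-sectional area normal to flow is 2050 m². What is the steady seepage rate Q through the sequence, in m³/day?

Flow is perpendicular to layering, so the layers act in series and the equivalent K is the thickness-weighted harmonic mean.
Total thickness L = 2.90 + 4.23 + 4.62 = 11.75 m.
Σ(b_i/K_i) = 2.90/0.200 + 4.23/0.000482 + 4.62/23.1 = 8791 d.
K_eq = L / Σ(b_i/K_i) = 11.75 / 8791 = 0.001337 m/day.
Q = K_eq · A · (Δh/L) = 0.001337 × 2050 × (4.36/11.75) = 1.017 m³/day.

1.02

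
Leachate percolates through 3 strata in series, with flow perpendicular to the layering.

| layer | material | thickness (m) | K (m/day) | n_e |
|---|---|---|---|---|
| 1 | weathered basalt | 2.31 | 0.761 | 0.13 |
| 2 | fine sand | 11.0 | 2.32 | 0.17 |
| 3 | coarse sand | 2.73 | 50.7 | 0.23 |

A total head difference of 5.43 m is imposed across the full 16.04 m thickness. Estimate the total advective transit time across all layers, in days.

4.04

With flow normal to the layers, continuity requires the same specific discharge q through every layer.
Σ(b_i/K_i) = 2.31/0.761 + 11.0/2.32 + 2.73/50.7 = 7.831 d.
q = Δh / Σ(b_i/K_i) = 5.43 / 7.831 = 0.6934 m/day.
In each layer the seepage velocity is v_i = q/n_i, so the layer transit time is t_i = b_i·n_i / q:
  layer 1 (weathered basalt): t_1 = 2.31 × 0.13 / 0.6934 = 0.4331 d
  layer 2 (fine sand): t_2 = 11.0 × 0.17 / 0.6934 = 2.697 d
  layer 3 (coarse sand): t_3 = 2.73 × 0.23 / 0.6934 = 0.9055 d
Total t = Σ t_i = 4.035 days.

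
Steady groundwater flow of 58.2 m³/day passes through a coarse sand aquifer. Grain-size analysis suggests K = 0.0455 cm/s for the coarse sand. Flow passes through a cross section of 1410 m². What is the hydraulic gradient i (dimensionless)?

0.00105

Convert K: 0.0455 cm/s × 864 = 39.31 m/day.
From Q = K·A·i, i = Q / (K·A) = 58.2 / (39.31 × 1410) = 0.001050.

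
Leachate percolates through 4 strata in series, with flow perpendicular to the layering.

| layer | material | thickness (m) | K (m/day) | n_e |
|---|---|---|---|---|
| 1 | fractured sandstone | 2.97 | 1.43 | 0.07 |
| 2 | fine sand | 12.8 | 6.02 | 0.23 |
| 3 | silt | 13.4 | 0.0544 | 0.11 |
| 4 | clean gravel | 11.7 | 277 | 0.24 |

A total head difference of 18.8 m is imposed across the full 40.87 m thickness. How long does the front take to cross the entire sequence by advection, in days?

99.1

With flow normal to the layers, continuity requires the same specific discharge q through every layer.
Σ(b_i/K_i) = 2.97/1.43 + 12.8/6.02 + 13.4/0.0544 + 11.7/277 = 250.6 d.
q = Δh / Σ(b_i/K_i) = 18.8 / 250.6 = 0.07503 m/day.
In each layer the seepage velocity is v_i = q/n_i, so the layer transit time is t_i = b_i·n_i / q:
  layer 1 (fractured sandstone): t_1 = 2.97 × 0.07 / 0.07503 = 2.771 d
  layer 2 (fine sand): t_2 = 12.8 × 0.23 / 0.07503 = 39.24 d
  layer 3 (silt): t_3 = 13.4 × 0.11 / 0.07503 = 19.65 d
  layer 4 (clean gravel): t_4 = 11.7 × 0.24 / 0.07503 = 37.43 d
Total t = Σ t_i = 99.08 days.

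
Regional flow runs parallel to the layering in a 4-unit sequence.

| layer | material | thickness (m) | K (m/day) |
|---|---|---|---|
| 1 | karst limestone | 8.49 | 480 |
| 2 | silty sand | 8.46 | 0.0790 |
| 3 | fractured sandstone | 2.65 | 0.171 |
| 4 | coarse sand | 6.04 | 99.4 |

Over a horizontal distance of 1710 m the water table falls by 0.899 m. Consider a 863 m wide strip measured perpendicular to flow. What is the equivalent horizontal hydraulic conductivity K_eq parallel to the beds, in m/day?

182

Flow is parallel to layering, so each bed carries its own Darcy discharge and the transmissivities add.
Σ(K_i·b_i) = 480×8.49 + 0.0790×8.46 + 0.171×2.65 + 99.4×6.04 = 4677 m²/day.
Total thickness b = 25.64 m, so K_eq = Σ(K_i·b_i)/b = 182.4 m/day.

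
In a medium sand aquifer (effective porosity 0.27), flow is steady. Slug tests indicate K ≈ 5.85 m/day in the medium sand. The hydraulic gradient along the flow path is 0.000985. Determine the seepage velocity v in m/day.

0.0213

Hydraulic gradient i = 0.000985.
Darcy flux q = K · i = 5.850 × 0.0009850 = 0.005762 m/day.
Seepage velocity v = q / n_e = 0.005762 / 0.27 = 0.02134 m/day.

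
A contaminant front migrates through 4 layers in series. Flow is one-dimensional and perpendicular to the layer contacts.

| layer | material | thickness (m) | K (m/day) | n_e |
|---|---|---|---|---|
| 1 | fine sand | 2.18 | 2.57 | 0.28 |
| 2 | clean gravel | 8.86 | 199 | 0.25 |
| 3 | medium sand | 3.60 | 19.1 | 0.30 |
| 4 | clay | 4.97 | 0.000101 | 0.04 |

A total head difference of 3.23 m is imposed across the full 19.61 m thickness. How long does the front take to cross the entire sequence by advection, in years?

171

With flow normal to the layers, continuity requires the same specific discharge q through every layer.
Σ(b_i/K_i) = 2.18/2.57 + 8.86/199 + 3.60/19.1 + 4.97/0.000101 = 49209 d.
q = Δh / Σ(b_i/K_i) = 3.23 / 49209 = 6.564e-05 m/day.
In each layer the seepage velocity is v_i = q/n_i, so the layer transit time is t_i = b_i·n_i / q:
  layer 1 (fine sand): t_1 = 2.18 × 0.28 / 6.564e-05 = 9299 d
  layer 2 (clean gravel): t_2 = 8.86 × 0.25 / 6.564e-05 = 33745 d
  layer 3 (medium sand): t_3 = 3.60 × 0.30 / 6.564e-05 = 16454 d
  layer 4 (clay): t_4 = 4.97 × 0.04 / 6.564e-05 = 3029 d
Total t = Σ t_i = 62527 days = 171.2 years.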